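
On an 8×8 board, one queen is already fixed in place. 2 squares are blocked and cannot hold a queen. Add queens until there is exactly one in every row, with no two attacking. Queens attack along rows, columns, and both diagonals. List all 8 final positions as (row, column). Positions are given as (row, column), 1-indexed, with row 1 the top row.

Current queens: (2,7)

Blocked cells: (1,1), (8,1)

Row 1: attacked by (2,7)→{6,7,8}. Blocked: 1. Safe: 2, 3, 4, 5. Place at column 4.
Row 3: attacked by (1,4)→{2,4,6}; (2,7)→{6,7,8}. Safe: 1, 3, 5. Place at column 1.
Row 4: attacked by (1,4)→{1,4,7}; (2,7)→{5,7}; (3,1)→{1,2}. Safe: 3, 6, 8. Place at column 8.
Row 5: attacked by (1,4)→{4,8}; (2,7)→{4,7}; (3,1)→{1,3}; (4,8)→{7,8}. Safe: 2, 5, 6. Place at column 5.
Row 6: attacked by (1,4)→{4}; (2,7)→{3,7}; (3,1)→{1,4}; (4,8)→{6,8}; (5,5)→{4,5,6}. Safe: 2. Place at column 2.
Row 7: attacked by (1,4)→{4}; (2,7)→{2,7}; (3,1)→{1,5}; (4,8)→{5,8}; (5,5)→{3,5,7}; (6,2)→{1,2,3}. Safe: 6. Place at column 6.
Row 8: attacked by (1,4)→{4}; (2,7)→{1,7}; (3,1)→{1,6}; (4,8)→{4,8}; (5,5)→{2,5,8}; (6,2)→{2,4}; (7,6)→{5,6,7}. Blocked: 1. Safe: 3. Place at column 3.
Columns [4, 7, 1, 8, 5, 2, 6, 3], r−c [-3, -5, 2, -4, 0, 4, 1, 5], r+c [5, 9, 4, 12, 10, 8, 13, 11] are all distinct, so no two queens attack.

(1,4) (2,7) (3,1) (4,8) (5,5) (6,2) (7,6) (8,3)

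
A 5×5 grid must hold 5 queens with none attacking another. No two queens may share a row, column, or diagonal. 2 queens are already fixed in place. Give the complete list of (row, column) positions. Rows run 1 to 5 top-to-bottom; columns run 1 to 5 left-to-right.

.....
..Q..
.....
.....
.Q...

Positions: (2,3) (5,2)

Row 1: attacked by (2,3)→{2,3,4}; (5,2)→{2}. Safe: 1, 5. Place at column 5.
Row 3: attacked by (1,5)→{3,5}; (2,3)→{2,3,4}; (5,2)→{2,4}. Safe: 1. Place at column 1.
Row 4: attacked by (1,5)→{2,5}; (2,3)→{1,3,5}; (3,1)→{1,2}; (5,2)→{1,2,3}. Safe: 4. Place at column 4.
Columns [5, 3, 1, 4, 2], r−c [-4, -1, 2, 0, 3], r+c [6, 5, 4, 8, 7] are all distinct, so no two queens attack.

(1,5) (2,3) (3,1) (4,4) (5,2)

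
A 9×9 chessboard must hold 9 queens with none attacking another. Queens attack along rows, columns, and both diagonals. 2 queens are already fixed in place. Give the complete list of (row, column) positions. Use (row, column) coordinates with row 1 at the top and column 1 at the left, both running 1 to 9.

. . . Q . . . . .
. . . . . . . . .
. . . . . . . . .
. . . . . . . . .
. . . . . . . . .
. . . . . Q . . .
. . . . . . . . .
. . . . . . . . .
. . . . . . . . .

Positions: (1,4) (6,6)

(1,4) (2,7) (3,1) (4,3) (5,9) (6,6) (7,8) (8,5) (9,2)

Row 2: attacked by (1,4)→{3,4,5}; (6,6)→{2,6}. Safe: 1, 7, 8, 9. Place at column 7.
Row 3: attacked by (1,4)→{2,4,6}; (2,7)→{6,7,8}; (6,6)→{3,6,9}. Safe: 1, 5. Place at column 1.
Row 4: attacked by (1,4)→{1,4,7}; (2,7)→{5,7,9}; (3,1)→{1,2}; (6,6)→{4,6,8}. Safe: 3. Place at column 3.
Row 5: attacked by (1,4)→{4,8}; (2,7)→{4,7}; (3,1)→{1,3}; (4,3)→{2,3,4}; (6,6)→{5,6,7}. Safe: 9. Place at column 9.
Row 7: attacked by (1,4)→{4}; (2,7)→{2,7}; (3,1)→{1,5}; (4,3)→{3,6}; (5,9)→{7,9}; (6,6)→{5,6,7}. Safe: 8. Place at column 8.
Row 8: attacked by (1,4)→{4}; (2,7)→{1,7}; (3,1)→{1,6}; (4,3)→{3,7}; (5,9)→{6,9}; (6,6)→{4,6,8}; (7,8)→{7,8,9}. Safe: 2, 5. Place at column 5.
Row 9: attacked by (1,4)→{4}; (2,7)→{7}; (3,1)→{1,7}; (4,3)→{3,8}; (5,9)→{5,9}; (6,6)→{3,6,9}; (7,8)→{6,8}; (8,5)→{4,5,6}. Safe: 2. Place at column 2.
Columns [4, 7, 1, 3, 9, 6, 8, 5, 2], r−c [-3, -5, 2, 1, -4, 0, -1, 3, 7], r+c [5, 9, 4, 7, 14, 12, 15, 13, 11] are all distinct, so no two queens attack.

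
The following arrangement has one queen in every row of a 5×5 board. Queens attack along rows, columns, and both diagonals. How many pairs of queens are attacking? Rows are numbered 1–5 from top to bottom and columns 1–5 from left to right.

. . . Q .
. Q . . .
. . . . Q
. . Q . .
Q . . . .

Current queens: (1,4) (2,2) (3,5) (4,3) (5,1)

0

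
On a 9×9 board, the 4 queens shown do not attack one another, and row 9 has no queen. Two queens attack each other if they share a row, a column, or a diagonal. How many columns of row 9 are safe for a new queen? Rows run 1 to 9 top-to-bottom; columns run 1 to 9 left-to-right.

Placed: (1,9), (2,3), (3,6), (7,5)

3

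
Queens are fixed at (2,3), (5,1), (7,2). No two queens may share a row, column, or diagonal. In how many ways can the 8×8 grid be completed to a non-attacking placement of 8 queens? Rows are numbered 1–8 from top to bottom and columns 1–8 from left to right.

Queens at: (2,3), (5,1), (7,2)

3

Branch on row 1: col 6 → 3; col 7 → 0.
Sum: 3 + 0 = 3.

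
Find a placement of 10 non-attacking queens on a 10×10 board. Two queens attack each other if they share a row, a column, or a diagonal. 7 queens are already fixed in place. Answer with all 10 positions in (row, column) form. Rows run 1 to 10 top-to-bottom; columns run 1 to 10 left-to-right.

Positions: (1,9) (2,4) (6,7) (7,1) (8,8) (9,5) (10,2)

(1,9) (2,4) (3,6) (4,3) (5,10) (6,7) (7,1) (8,8) (9,5) (10,2)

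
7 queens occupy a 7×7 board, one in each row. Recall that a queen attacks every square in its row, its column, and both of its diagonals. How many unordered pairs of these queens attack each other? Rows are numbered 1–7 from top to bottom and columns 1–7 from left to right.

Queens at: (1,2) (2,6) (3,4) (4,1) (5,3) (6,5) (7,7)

Same diagonal: (1,2)–(3,4) (|1−3| = |2−4| = 2); (2,6)–(5,3) (|2−5| = |6−3| = 3).
Total attacking pairs: 2.

2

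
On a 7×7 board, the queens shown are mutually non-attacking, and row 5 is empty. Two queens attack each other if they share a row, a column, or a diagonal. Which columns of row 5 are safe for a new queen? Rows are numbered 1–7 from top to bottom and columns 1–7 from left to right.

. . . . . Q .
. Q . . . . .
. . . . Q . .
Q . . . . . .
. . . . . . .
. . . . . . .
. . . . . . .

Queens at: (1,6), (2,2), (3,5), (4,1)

columns 4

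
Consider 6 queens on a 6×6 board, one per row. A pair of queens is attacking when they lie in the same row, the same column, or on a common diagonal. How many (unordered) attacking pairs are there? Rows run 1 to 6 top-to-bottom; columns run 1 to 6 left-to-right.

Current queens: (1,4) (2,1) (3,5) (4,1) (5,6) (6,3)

3

Same column: (2,1)–(4,1) (column 1).
Same diagonal: (1,4)–(4,1) (|1−4| = |4−1| = 3); (4,1)–(6,3) (|4−6| = |1−3| = 2).
Total attacking pairs: 3.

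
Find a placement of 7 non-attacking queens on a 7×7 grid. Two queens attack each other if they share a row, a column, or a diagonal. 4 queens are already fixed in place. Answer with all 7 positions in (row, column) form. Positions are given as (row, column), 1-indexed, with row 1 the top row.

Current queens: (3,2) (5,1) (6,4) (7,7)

Row 1: attacked by (3,2)→{2,4}; (5,1)→{1,5}; (6,4)→{4}; (7,7)→{1,7}. Safe: 3, 6. Place at column 3.
Row 2: attacked by (1,3)→{2,3,4}; (3,2)→{1,2,3}; (5,1)→{1,4}; (6,4)→{4}; (7,7)→{2,7}. Safe: 5, 6. Place at column 6.
Row 4: attacked by (1,3)→{3,6}; (2,6)→{4,6}; (3,2)→{1,2,3}; (5,1)→{1,2}; (6,4)→{2,4,6}; (7,7)→{4,7}. Safe: 5. Place at column 5.
Columns [3, 6, 2, 5, 1, 4, 7], r−c [-2, -4, 1, -1, 4, 2, 0], r+c [4, 8, 5, 9, 6, 10, 14] are all distinct, so no two queens attack.

(1,3) (2,6) (3,2) (4,5) (5,1) (6,4) (7,7)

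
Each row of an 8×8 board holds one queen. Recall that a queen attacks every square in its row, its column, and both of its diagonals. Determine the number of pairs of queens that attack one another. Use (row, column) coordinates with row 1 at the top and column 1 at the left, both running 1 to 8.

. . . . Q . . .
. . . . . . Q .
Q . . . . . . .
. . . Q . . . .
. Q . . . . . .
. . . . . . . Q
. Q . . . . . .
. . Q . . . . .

3

Same column: (5,2)–(7,2) (column 2).
Same diagonal: (2,7)–(7,2) (|2−7| = |7−2| = 5); (7,2)–(8,3) (|7−8| = |2−3| = 1).
Total attacking pairs: 3.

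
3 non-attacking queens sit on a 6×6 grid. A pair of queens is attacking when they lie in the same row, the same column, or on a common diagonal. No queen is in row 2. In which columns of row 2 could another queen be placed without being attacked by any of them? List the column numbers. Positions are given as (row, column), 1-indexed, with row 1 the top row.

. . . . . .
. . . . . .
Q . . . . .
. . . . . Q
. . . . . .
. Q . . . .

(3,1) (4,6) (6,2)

columns 3, 5

(3,1) attacks row 2 at column 1 and diagonals 2.
(4,6) attacks row 2 at column 6 and diagonals 4.
(6,2) attacks row 2 at column 2 and diagonals 6.
Attacked columns: {1, 2, 4, 6}. Safe: {3, 5}.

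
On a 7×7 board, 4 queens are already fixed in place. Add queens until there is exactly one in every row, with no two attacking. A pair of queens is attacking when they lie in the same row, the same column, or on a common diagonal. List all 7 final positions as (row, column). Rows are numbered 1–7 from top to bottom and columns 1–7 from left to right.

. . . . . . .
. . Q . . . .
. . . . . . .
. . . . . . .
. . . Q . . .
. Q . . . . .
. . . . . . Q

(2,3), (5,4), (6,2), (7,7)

Row 1: attacked by (2,3)→{2,3,4}; (5,4)→{4}; (6,2)→{2,7}; (7,7)→{1,7}. Safe: 5, 6. Place at column 5.
Row 3: attacked by (1,5)→{3,5,7}; (2,3)→{2,3,4}; (5,4)→{2,4,6}; (6,2)→{2,5}; (7,7)→{3,7}. Safe: 1. Place at column 1.
Row 4: attacked by (1,5)→{2,5}; (2,3)→{1,3,5}; (3,1)→{1,2}; (5,4)→{3,4,5}; (6,2)→{2,4}; (7,7)→{4,7}. Safe: 6. Place at column 6.
Columns [5, 3, 1, 6, 4, 2, 7], r−c [-4, -1, 2, -2, 1, 4, 0], r+c [6, 5, 4, 10, 9, 8, 14] are all distinct, so no two queens attack.

(1,5) (2,3) (3,1) (4,6) (5,4) (6,2) (7,7)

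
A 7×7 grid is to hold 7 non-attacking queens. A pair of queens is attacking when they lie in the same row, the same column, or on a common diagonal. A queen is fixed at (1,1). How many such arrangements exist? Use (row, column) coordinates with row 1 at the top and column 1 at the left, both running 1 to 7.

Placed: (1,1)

Branch on row 2: col 3 → 1; col 4 → 1; col 5 → 1; col 6 → 1; col 7 → 0.
Sum: 1 + 1 + 1 + 1 + 0 = 4.

4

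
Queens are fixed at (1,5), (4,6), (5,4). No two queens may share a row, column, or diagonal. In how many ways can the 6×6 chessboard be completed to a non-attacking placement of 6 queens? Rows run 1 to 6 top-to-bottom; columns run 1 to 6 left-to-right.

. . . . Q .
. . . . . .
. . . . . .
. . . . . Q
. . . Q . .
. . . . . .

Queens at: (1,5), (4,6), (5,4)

1

Branch on row 2: col 2 → 0; col 3 → 1.
Sum: 0 + 1 = 1.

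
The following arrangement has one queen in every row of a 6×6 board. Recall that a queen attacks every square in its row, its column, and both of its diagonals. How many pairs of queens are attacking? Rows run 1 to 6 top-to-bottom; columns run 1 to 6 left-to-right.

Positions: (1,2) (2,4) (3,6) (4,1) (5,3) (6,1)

Same column: (4,1)–(6,1) (column 1).
Total attacking pairs: 1.

1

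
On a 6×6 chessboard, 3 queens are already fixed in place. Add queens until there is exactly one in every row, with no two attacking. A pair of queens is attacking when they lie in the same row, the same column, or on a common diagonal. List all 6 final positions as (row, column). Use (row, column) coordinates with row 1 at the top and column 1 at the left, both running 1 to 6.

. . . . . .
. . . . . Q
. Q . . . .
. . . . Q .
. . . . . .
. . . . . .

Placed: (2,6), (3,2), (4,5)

(1,3) (2,6) (3,2) (4,5) (5,1) (6,4)

Row 1: attacked by (2,6)→{5,6}; (3,2)→{2,4}; (4,5)→{2,5}. Safe: 1, 3. Place at column 3.
Row 5: attacked by (1,3)→{3}; (2,6)→{3,6}; (3,2)→{2,4}; (4,5)→{4,5,6}. Safe: 1. Place at column 1.
Row 6: attacked by (1,3)→{3}; (2,6)→{2,6}; (3,2)→{2,5}; (4,5)→{3,5}; (5,1)→{1,2}. Safe: 4. Place at column 4.
Columns [3, 6, 2, 5, 1, 4], r−c [-2, -4, 1, -1, 4, 2], r+c [4, 8, 5, 9, 6, 10] are all distinct, so no two queens attack.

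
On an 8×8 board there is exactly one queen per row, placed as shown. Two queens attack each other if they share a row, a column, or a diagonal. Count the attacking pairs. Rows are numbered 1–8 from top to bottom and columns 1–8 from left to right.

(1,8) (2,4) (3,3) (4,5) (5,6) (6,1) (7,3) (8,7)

Same column: (3,3)–(7,3) (column 3).
Same diagonal: (1,8)–(4,5) (|1−4| = |8−5| = 3); (2,4)–(3,3) (|2−3| = |4−3| = 1); (4,5)–(5,6) (|4−5| = |5−6| = 1).
Total attacking pairs: 4.

4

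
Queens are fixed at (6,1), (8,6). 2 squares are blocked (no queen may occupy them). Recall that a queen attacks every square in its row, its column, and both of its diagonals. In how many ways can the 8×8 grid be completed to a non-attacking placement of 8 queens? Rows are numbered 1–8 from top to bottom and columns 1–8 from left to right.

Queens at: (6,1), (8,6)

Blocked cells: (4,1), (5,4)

Branch on row 1: col 2 → 0; col 3 → 1; col 4 → 1; col 5 → 1; col 7 → 1; col 8 → 0.
Sum: 0 + 1 + 1 + 1 + 1 + 0 = 4.

4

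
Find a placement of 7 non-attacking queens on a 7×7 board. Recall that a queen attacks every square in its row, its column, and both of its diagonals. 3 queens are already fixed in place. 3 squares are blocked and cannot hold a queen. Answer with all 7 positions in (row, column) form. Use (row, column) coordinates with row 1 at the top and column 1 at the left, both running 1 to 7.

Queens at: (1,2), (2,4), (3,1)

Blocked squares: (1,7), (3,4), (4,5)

(1,2) (2,4) (3,1) (4,7) (5,5) (6,3) (7,6)

Row 4: attacked by (1,2)→{2,5}; (2,4)→{2,4,6}; (3,1)→{1,2}. Blocked: 5. Safe: 3, 7. Place at column 7.
Row 5: attacked by (1,2)→{2,6}; (2,4)→{1,4,7}; (3,1)→{1,3}; (4,7)→{6,7}. Safe: 5. Place at column 5.
Row 6: attacked by (1,2)→{2,7}; (2,4)→{4}; (3,1)→{1,4}; (4,7)→{5,7}; (5,5)→{4,5,6}. Safe: 3. Place at column 3.
Row 7: attacked by (1,2)→{2}; (2,4)→{4}; (3,1)→{1,5}; (4,7)→{4,7}; (5,5)→{3,5,7}; (6,3)→{2,3,4}. Safe: 6. Place at column 6.
Columns [2, 4, 1, 7, 5, 3, 6], r−c [-1, -2, 2, -3, 0, 3, 1], r+c [3, 6, 4, 11, 10, 9, 13] are all distinct, so no two queens attack.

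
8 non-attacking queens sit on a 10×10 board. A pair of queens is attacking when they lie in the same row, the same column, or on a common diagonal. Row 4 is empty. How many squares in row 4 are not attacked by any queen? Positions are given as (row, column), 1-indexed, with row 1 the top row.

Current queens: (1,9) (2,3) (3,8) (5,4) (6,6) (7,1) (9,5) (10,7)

(1,9) attacks row 4 at column 9 and diagonals 6.
(2,3) attacks row 4 at column 3 and diagonals 1, 5.
(3,8) attacks row 4 at column 8 and diagonals 7, 9.
(5,4) attacks row 4 at column 4 and diagonals 3, 5.
(6,6) attacks row 4 at column 6 and diagonals 4, 8.
(7,1) attacks row 4 at column 1 and diagonals 4.
(9,5) attacks row 4 at column 5 and diagonals 10.
(10,7) attacks row 4 at column 7 and diagonals 1.
Attacked columns: {1, 3, 4, 5, 6, 7, 8, 9, 10}. Safe: {2}.

1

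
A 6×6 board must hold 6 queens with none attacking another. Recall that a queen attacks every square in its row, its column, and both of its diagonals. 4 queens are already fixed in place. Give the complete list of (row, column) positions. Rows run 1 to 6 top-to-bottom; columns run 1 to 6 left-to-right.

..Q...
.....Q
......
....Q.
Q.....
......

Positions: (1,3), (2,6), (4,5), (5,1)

Row 3: attacked by (1,3)→{1,3,5}; (2,6)→{5,6}; (4,5)→{4,5,6}; (5,1)→{1,3}. Safe: 2. Place at column 2.
Row 6: attacked by (1,3)→{3}; (2,6)→{2,6}; (3,2)→{2,5}; (4,5)→{3,5}; (5,1)→{1,2}. Safe: 4. Place at column 4.
Columns [3, 6, 2, 5, 1, 4], r−c [-2, -4, 1, -1, 4, 2], r+c [4, 8, 5, 9, 6, 10] are all distinct, so no two queens attack.

(1,3) (2,6) (3,2) (4,5) (5,1) (6,4)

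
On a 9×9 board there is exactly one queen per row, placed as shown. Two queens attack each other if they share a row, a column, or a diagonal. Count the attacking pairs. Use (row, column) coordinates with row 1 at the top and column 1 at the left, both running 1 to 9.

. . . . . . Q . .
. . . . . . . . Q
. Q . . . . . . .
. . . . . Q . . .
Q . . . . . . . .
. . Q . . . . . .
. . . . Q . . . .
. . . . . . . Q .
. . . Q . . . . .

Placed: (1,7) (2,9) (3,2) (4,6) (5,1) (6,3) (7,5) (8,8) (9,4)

0

All columns are distinct and no two queens satisfy |Δrow| = |Δcol|, so no pair attacks.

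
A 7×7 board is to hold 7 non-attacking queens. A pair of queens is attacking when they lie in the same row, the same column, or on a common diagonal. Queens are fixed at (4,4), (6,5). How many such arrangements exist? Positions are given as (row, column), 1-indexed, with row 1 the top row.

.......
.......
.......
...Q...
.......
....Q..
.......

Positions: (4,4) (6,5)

Branch on row 1: col 2 → 0; col 3 → 0; col 6 → 2.
Sum: 0 + 0 + 2 = 2.

2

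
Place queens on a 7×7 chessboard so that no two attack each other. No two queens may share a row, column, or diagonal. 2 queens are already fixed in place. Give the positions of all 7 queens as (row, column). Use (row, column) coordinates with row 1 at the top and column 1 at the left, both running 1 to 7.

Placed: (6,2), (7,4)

(1,6) (2,1) (3,3) (4,5) (5,7) (6,2) (7,4)

Row 1: attacked by (6,2)→{2,7}; (7,4)→{4}. Safe: 1, 3, 5, 6. Place at column 6.
Row 2: attacked by (1,6)→{5,6,7}; (6,2)→{2,6}; (7,4)→{4}. Safe: 1, 3. Place at column 1.
Row 3: attacked by (1,6)→{4,6}; (2,1)→{1,2}; (6,2)→{2,5}; (7,4)→{4}. Safe: 3, 7. Place at column 3.
Row 4: attacked by (1,6)→{3,6}; (2,1)→{1,3}; (3,3)→{2,3,4}; (6,2)→{2,4}; (7,4)→{1,4,7}. Safe: 5. Place at column 5.
Row 5: attacked by (1,6)→{2,6}; (2,1)→{1,4}; (3,3)→{1,3,5}; (4,5)→{4,5,6}; (6,2)→{1,2,3}; (7,4)→{2,4,6}. Safe: 7. Place at column 7.
Columns [6, 1, 3, 5, 7, 2, 4], r−c [-5, 1, 0, -1, -2, 4, 3], r+c [7, 3, 6, 9, 12, 8, 11] are all distinct, so no two queens attack.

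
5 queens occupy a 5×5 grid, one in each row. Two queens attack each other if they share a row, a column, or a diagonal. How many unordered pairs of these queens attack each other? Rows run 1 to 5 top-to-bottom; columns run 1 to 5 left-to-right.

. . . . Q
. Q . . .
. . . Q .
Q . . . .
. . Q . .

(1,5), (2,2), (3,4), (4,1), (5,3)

0

All columns are distinct and no two queens satisfy |Δrow| = |Δcol|, so no pair attacks.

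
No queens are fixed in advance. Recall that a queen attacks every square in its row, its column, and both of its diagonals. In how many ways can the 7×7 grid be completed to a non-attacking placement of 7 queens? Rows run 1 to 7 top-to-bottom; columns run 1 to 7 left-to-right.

40

Branch on row 1: col 1 → 4; col 2 → 7; col 3 → 6; col 4 → 6; col 5 → 6; col 6 → 7; col 7 → 4.
Sum: 4 + 7 + 6 + 6 + 6 + 7 + 4 = 40.
(This is the classic 7-queens count.)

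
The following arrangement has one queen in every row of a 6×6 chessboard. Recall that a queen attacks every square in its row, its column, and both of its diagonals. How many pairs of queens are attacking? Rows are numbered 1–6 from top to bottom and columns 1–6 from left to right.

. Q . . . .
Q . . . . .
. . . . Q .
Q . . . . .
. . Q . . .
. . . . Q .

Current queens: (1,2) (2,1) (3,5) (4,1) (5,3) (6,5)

5

Same column: (2,1)–(4,1) (column 1); (3,5)–(6,5) (column 5).
Same diagonal: (1,2)–(2,1) (|1−2| = |2−1| = 1); (2,1)–(6,5) (|2−6| = |1−5| = 4); (3,5)–(5,3) (|3−5| = |5−3| = 2).
Total attacking pairs: 5.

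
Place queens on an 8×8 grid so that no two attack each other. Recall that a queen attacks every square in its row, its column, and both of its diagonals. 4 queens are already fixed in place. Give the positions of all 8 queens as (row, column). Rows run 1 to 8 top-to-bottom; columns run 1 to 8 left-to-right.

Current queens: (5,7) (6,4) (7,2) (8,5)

(1,1) (2,6) (3,8) (4,3) (5,7) (6,4) (7,2) (8,5)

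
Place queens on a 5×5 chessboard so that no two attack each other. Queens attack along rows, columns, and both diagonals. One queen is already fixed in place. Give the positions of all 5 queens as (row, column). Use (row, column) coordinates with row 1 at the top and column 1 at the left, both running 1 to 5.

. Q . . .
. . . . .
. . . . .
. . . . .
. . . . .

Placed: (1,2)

(1,2) (2,4) (3,1) (4,3) (5,5)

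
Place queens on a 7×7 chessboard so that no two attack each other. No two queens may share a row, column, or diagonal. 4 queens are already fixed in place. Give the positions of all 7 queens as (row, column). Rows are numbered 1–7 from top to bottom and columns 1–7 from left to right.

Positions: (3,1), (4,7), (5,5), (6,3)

Row 1: attacked by (3,1)→{1,3}; (4,7)→{4,7}; (5,5)→{1,5}; (6,3)→{3}. Safe: 2, 6. Place at column 2.
Row 2: attacked by (1,2)→{1,2,3}; (3,1)→{1,2}; (4,7)→{5,7}; (5,5)→{2,5}; (6,3)→{3,7}. Safe: 4, 6. Place at column 4.
Row 7: attacked by (1,2)→{2}; (2,4)→{4}; (3,1)→{1,5}; (4,7)→{4,7}; (5,5)→{3,5,7}; (6,3)→{2,3,4}. Safe: 6. Place at column 6.
Columns [2, 4, 1, 7, 5, 3, 6], r−c [-1, -2, 2, -3, 0, 3, 1], r+c [3, 6, 4, 11, 10, 9, 13] are all distinct, so no two queens attack.

(1,2) (2,4) (3,1) (4,7) (5,5) (6,3) (7,6)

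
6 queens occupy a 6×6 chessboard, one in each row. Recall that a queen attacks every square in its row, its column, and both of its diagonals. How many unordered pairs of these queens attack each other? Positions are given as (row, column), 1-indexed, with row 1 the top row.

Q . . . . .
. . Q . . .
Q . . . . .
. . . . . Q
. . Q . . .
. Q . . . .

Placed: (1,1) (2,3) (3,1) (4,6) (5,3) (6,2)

4

Same column: (1,1)–(3,1) (column 1); (2,3)–(5,3) (column 3).
Same diagonal: (3,1)–(5,3) (|3−5| = |1−3| = 2); (5,3)–(6,2) (|5−6| = |3−2| = 1).
Total attacking pairs: 4.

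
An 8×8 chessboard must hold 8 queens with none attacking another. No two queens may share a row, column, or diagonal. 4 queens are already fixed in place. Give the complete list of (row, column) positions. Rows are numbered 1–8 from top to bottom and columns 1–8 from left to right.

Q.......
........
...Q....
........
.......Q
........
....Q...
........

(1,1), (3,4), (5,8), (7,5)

(1,1) (2,7) (3,4) (4,6) (5,8) (6,2) (7,5) (8,3)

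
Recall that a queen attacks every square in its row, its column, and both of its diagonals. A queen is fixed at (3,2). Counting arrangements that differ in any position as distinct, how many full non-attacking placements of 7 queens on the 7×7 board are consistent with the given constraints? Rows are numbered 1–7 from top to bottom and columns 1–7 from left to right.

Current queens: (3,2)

Branch on row 1: col 1 → 1; col 3 → 2; col 5 → 2; col 6 → 1; col 7 → 0.
Sum: 1 + 2 + 2 + 1 + 0 = 6.

6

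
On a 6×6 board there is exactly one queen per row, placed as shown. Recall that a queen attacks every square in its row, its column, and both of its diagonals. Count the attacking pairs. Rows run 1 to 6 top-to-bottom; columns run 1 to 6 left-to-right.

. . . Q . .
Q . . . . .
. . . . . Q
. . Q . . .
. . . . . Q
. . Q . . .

Same column: (3,6)–(5,6) (column 6); (4,3)–(6,3) (column 3).
Same diagonal: (1,4)–(3,6) (|1−3| = |4−6| = 2); (2,1)–(4,3) (|2−4| = |1−3| = 2); (3,6)–(6,3) (|3−6| = |6−3| = 3).
Total attacking pairs: 5.

5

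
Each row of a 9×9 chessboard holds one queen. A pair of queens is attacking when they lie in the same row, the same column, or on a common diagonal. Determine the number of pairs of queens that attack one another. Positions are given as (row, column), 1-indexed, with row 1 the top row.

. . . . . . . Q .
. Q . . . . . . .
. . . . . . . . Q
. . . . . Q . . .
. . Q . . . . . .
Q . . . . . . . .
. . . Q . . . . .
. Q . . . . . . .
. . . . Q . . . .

2

Same column: (2,2)–(8,2) (column 2).
Same diagonal: (4,6)–(8,2) (|4−8| = |6−2| = 4).
Total attacking pairs: 2.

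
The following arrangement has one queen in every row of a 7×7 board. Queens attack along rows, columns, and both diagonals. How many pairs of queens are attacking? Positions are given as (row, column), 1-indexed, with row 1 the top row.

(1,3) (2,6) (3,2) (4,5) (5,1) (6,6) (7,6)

Same column: (2,6)–(6,6) (column 6); (2,6)–(7,6) (column 6); (6,6)–(7,6) (column 6).
Same diagonal: (3,2)–(7,6) (|3−7| = |2−6| = 4).
Total attacking pairs: 4.

4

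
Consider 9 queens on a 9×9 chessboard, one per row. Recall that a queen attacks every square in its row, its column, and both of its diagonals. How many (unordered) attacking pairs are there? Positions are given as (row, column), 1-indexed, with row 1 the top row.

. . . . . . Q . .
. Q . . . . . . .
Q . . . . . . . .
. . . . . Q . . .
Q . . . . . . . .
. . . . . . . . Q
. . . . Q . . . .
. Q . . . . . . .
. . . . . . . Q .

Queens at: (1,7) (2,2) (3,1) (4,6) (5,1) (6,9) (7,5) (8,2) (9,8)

5

Same column: (2,2)–(8,2) (column 2); (3,1)–(5,1) (column 1).
Same diagonal: (2,2)–(3,1) (|2−3| = |2−1| = 1); (3,1)–(7,5) (|3−7| = |1−5| = 4); (4,6)–(8,2) (|4−8| = |6−2| = 4).
Total attacking pairs: 5.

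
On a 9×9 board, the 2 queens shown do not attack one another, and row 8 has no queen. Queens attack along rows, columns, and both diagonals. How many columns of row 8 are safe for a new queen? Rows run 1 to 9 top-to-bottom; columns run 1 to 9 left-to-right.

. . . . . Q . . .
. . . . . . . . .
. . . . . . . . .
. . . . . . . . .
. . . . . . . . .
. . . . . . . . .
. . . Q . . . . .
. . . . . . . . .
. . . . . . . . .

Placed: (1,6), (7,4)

5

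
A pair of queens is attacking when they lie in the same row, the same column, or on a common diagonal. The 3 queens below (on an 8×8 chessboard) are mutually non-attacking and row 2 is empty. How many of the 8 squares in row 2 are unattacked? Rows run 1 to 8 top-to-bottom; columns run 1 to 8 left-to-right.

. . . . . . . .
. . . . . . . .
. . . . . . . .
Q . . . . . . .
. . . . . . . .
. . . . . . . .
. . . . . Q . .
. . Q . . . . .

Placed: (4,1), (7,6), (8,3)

5

(4,1) attacks row 2 at column 1 and diagonals 3.
(7,6) attacks row 2 at column 6 and diagonals 1.
(8,3) attacks row 2 at column 3.
Attacked columns: {1, 3, 6}. Safe: {2, 4, 5, 7, 8}.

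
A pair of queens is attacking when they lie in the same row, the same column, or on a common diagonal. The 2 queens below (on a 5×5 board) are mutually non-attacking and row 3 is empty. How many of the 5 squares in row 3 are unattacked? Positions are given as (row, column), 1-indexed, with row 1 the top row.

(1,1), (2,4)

(1,1) attacks row 3 at column 1 and diagonals 3.
(2,4) attacks row 3 at column 4 and diagonals 3, 5.
Attacked columns: {1, 3, 4, 5}. Safe: {2}.

1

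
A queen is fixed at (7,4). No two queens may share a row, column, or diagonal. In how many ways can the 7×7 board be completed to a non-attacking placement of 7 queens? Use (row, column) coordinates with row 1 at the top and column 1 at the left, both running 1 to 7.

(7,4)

6

Branch on row 1: col 1 → 1; col 2 → 1; col 3 → 1; col 5 → 1; col 6 → 1; col 7 → 1.
Sum: 1 + 1 + 1 + 1 + 1 + 1 = 6.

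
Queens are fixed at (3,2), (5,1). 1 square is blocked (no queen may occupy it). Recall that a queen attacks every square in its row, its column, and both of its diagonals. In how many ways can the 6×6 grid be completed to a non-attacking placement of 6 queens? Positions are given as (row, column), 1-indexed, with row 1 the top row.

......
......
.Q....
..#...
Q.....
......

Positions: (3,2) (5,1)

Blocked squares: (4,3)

1

Branch on row 1: col 3 → 1; col 6 → 0.
Sum: 1 + 0 = 1.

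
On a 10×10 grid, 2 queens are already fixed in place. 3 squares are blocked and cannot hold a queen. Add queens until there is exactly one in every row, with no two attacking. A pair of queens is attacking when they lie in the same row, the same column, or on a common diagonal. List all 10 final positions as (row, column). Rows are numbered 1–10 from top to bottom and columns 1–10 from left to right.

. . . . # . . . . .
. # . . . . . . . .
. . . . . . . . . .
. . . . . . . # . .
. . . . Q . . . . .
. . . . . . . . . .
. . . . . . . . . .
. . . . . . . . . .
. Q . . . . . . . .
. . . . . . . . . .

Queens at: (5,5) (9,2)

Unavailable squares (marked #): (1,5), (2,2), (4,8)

(1,3) (2,1) (3,6) (4,9) (5,5) (6,10) (7,8) (8,4) (9,2) (10,7)

Row 1: attacked by (5,5)→{1,5,9}; (9,2)→{2,10}. Blocked: 5. Safe: 3, 4, 6, 7, 8. Place at column 3.
Row 2: attacked by (1,3)→{2,3,4}; (5,5)→{2,5,8}; (9,2)→{2,9}. Blocked: 2. Safe: 1, 6, 7, 10. Place at column 1.
Row 3: attacked by (1,3)→{1,3,5}; (2,1)→{1,2}; (5,5)→{3,5,7}; (9,2)→{2,8}. Safe: 4, 6, 9, 10. Place at column 6.
Row 4: attacked by (1,3)→{3,6}; (2,1)→{1,3}; (3,6)→{5,6,7}; (5,5)→{4,5,6}; (9,2)→{2,7}. Blocked: 8. Safe: 9, 10. Place at column 9.
Row 6: attacked by (1,3)→{3,8}; (2,1)→{1,5}; (3,6)→{3,6,9}; (4,9)→{7,9}; (5,5)→{4,5,6}; (9,2)→{2,5}. Safe: 10. Place at column 10.
Row 7: attacked by (1,3)→{3,9}; (2,1)→{1,6}; (3,6)→{2,6,10}; (4,9)→{6,9}; (5,5)→{3,5,7}; (6,10)→{9,10}; (9,2)→{2,4}. Safe: 8. Place at column 8.
Row 8: attacked by (1,3)→{3,10}; (2,1)→{1,7}; (3,6)→{1,6}; (4,9)→{5,9}; (5,5)→{2,5,8}; (6,10)→{8,10}; (7,8)→{7,8,9}; (9,2)→{1,2,3}. Safe: 4. Place at column 4.
Row 10: attacked by (1,3)→{3}; (2,1)→{1,9}; (3,6)→{6}; (4,9)→{3,9}; (5,5)→{5,10}; (6,10)→{6,10}; (7,8)→{5,8}; (8,4)→{2,4,6}; (9,2)→{1,2,3}. Safe: 7. Place at column 7.
Columns [3, 1, 6, 9, 5, 10, 8, 4, 2, 7], r−c [-2, 1, -3, -5, 0, -4, -1, 4, 7, 3], r+c [4, 3, 9, 13, 10, 16, 15, 12, 11, 17] are all distinct, so no two queens attack.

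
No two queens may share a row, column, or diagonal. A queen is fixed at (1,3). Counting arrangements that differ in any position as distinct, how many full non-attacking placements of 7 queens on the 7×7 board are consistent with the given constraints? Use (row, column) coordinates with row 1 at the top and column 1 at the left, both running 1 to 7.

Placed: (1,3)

6

Branch on row 2: col 1 → 2; col 5 → 1; col 6 → 1; col 7 → 2.
Sum: 2 + 1 + 1 + 2 = 6.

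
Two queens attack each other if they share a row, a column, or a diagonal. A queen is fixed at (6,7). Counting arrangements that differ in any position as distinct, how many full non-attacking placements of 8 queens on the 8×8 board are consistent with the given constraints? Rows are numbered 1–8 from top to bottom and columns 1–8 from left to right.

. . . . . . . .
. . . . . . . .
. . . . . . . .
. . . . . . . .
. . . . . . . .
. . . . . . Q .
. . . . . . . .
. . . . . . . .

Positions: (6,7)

14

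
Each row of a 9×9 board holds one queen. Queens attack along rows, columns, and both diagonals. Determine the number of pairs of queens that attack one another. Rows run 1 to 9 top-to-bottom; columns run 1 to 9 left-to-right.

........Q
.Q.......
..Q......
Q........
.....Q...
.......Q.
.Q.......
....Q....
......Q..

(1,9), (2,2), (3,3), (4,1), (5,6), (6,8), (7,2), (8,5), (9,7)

3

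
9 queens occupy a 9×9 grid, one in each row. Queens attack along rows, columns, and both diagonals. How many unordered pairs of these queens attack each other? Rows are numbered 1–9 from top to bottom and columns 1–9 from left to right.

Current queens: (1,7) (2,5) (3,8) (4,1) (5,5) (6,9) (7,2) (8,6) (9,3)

2

Same column: (2,5)–(5,5) (column 5).
Same diagonal: (2,5)–(6,9) (|2−6| = |5−9| = 4).
Total attacking pairs: 2.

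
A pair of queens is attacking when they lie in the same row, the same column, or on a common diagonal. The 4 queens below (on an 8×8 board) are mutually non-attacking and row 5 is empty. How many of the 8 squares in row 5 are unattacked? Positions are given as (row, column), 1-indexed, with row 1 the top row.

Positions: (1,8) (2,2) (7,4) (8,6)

2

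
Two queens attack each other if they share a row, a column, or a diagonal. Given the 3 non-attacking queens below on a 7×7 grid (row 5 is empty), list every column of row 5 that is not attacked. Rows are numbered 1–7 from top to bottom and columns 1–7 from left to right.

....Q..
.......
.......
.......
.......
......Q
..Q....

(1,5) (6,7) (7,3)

(1,5) attacks row 5 at column 5 and diagonals 1.
(6,7) attacks row 5 at column 7 and diagonals 6.
(7,3) attacks row 5 at column 3 and diagonals 1, 5.
Attacked columns: {1, 3, 5, 6, 7}. Safe: {2, 4}.

columns 2, 4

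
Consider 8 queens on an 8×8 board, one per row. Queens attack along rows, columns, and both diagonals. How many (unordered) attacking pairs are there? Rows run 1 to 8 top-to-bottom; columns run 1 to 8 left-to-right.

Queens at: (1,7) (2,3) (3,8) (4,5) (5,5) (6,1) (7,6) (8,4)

2

Same column: (4,5)–(5,5) (column 5).
Same diagonal: (2,3)–(4,5) (|2−4| = |3−5| = 2).
Total attacking pairs: 2.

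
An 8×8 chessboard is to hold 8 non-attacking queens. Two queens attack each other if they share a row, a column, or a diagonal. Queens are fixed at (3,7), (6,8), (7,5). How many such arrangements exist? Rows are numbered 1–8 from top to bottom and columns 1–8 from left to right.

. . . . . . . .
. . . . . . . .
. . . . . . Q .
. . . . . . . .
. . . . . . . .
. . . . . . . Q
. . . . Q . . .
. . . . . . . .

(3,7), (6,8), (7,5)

Branch on row 1: col 1 → 0; col 2 → 0; col 4 → 1; col 6 → 1.
Sum: 0 + 0 + 1 + 1 = 2.

2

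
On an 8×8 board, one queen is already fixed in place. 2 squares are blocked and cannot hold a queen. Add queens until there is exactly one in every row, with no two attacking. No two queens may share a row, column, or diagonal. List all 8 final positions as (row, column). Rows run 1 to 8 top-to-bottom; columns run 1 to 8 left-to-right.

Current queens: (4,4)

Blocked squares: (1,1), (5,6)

(1,6) (2,8) (3,2) (4,4) (5,1) (6,7) (7,5) (8,3)

Row 1: attacked by (4,4)→{1,4,7}. Blocked: 1. Safe: 2, 3, 5, 6, 8. Place at column 6.
Row 2: attacked by (1,6)→{5,6,7}; (4,4)→{2,4,6}. Safe: 1, 3, 8. Place at column 8.
Row 3: attacked by (1,6)→{4,6,8}; (2,8)→{7,8}; (4,4)→{3,4,5}. Safe: 1, 2. Place at column 2.
Row 5: attacked by (1,6)→{2,6}; (2,8)→{5,8}; (3,2)→{2,4}; (4,4)→{3,4,5}. Blocked: 6. Safe: 1, 7. Place at column 1.
Row 6: attacked by (1,6)→{1,6}; (2,8)→{4,8}; (3,2)→{2,5}; (4,4)→{2,4,6}; (5,1)→{1,2}. Safe: 3, 7. Place at column 7.
Row 7: attacked by (1,6)→{6}; (2,8)→{3,8}; (3,2)→{2,6}; (4,4)→{1,4,7}; (5,1)→{1,3}; (6,7)→{6,7,8}. Safe: 5. Place at column 5.
Row 8: attacked by (1,6)→{6}; (2,8)→{2,8}; (3,2)→{2,7}; (4,4)→{4,8}; (5,1)→{1,4}; (6,7)→{5,7}; (7,5)→{4,5,6}. Safe: 3. Place at column 3.
Columns [6, 8, 2, 4, 1, 7, 5, 3], r−c [-5, -6, 1, 0, 4, -1, 2, 5], r+c [7, 10, 5, 8, 6, 13, 12, 11] are all distinct, so no two queens attack.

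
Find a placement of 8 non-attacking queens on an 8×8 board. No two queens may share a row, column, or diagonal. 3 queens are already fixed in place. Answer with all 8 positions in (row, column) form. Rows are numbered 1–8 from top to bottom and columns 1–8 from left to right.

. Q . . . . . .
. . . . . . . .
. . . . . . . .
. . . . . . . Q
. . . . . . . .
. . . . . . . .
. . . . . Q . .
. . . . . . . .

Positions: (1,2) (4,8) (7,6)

(1,2) (2,7) (3,5) (4,8) (5,1) (6,4) (7,6) (8,3)

Row 2: attacked by (1,2)→{1,2,3}; (4,8)→{6,8}; (7,6)→{1,6}. Safe: 4, 5, 7. Place at column 7.
Row 3: attacked by (1,2)→{2,4}; (2,7)→{6,7,8}; (4,8)→{7,8}; (7,6)→{2,6}. Safe: 1, 3, 5. Place at column 5.
Row 5: attacked by (1,2)→{2,6}; (2,7)→{4,7}; (3,5)→{3,5,7}; (4,8)→{7,8}; (7,6)→{4,6,8}. Safe: 1. Place at column 1.
Row 6: attacked by (1,2)→{2,7}; (2,7)→{3,7}; (3,5)→{2,5,8}; (4,8)→{6,8}; (5,1)→{1,2}; (7,6)→{5,6,7}. Safe: 4. Place at column 4.
Row 8: attacked by (1,2)→{2}; (2,7)→{1,7}; (3,5)→{5}; (4,8)→{4,8}; (5,1)→{1,4}; (6,4)→{2,4,6}; (7,6)→{5,6,7}. Safe: 3. Place at column 3.
Columns [2, 7, 5, 8, 1, 4, 6, 3], r−c [-1, -5, -2, -4, 4, 2, 1, 5], r+c [3, 9, 8, 12, 6, 10, 13, 11] are all distinct, so no two queens attack.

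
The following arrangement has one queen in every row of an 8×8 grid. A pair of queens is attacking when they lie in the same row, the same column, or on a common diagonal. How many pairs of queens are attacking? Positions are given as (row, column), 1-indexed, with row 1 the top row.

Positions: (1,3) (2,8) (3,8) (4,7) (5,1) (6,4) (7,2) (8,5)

Same column: (2,8)–(3,8) (column 8).
Same diagonal: (2,8)–(6,4) (|2−6| = |8−4| = 4); (3,8)–(4,7) (|3−4| = |8−7| = 1).
Total attacking pairs: 3.

3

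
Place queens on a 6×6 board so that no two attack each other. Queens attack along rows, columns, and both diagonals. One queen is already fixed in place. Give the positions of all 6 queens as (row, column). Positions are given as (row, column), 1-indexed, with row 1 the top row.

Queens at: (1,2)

Row 2: attacked by (1,2)→{1,2,3}. Safe: 4, 5, 6. Place at column 4.
Row 3: attacked by (1,2)→{2,4}; (2,4)→{3,4,5}. Safe: 1, 6. Place at column 6.
Row 4: attacked by (1,2)→{2,5}; (2,4)→{2,4,6}; (3,6)→{5,6}. Safe: 1, 3. Place at column 1.
Row 5: attacked by (1,2)→{2,6}; (2,4)→{1,4}; (3,6)→{4,6}; (4,1)→{1,2}. Safe: 3, 5. Place at column 3.
Row 6: attacked by (1,2)→{2}; (2,4)→{4}; (3,6)→{3,6}; (4,1)→{1,3}; (5,3)→{2,3,4}. Safe: 5. Place at column 5.
Columns [2, 4, 6, 1, 3, 5], r−c [-1, -2, -3, 3, 2, 1], r+c [3, 6, 9, 5, 8, 11] are all distinct, so no two queens attack.

(1,2) (2,4) (3,6) (4,1) (5,3) (6,5)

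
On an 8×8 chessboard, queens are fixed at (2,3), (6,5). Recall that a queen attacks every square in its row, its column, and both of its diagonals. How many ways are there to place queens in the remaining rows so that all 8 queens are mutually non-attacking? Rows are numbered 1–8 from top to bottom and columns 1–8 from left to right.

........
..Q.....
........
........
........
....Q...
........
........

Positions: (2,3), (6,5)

3

Branch on row 1: col 1 → 0; col 6 → 1; col 7 → 1; col 8 → 1.
Sum: 0 + 1 + 1 + 1 = 3.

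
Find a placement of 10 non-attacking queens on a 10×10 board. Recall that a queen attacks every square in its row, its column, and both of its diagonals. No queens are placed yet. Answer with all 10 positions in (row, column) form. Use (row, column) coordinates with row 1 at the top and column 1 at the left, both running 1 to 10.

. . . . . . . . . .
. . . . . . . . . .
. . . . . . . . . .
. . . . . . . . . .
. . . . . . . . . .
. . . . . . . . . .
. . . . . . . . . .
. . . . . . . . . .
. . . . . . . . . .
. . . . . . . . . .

Row 1: Safe: 1, 2, 3, 4, 5, 6, 7, 8, 9, 10. Place at column 9.
Row 2: attacked by (1,9)→{8,9,10}. Safe: 1, 2, 3, 4, 5, 6, 7. Place at column 2.
Row 3: attacked by (1,9)→{7,9}; (2,2)→{1,2,3}. Safe: 4, 5, 6, 8, 10. Place at column 5.
Row 4: attacked by (1,9)→{6,9}; (2,2)→{2,4}; (3,5)→{4,5,6}. Safe: 1, 3, 7, 8, 10. Place at column 8.
Row 5: attacked by (1,9)→{5,9}; (2,2)→{2,5}; (3,5)→{3,5,7}; (4,8)→{7,8,9}. Safe: 1, 4, 6, 10. Place at column 1.
Row 6: attacked by (1,9)→{4,9}; (2,2)→{2,6}; (3,5)→{2,5,8}; (4,8)→{6,8,10}; (5,1)→{1,2}. Safe: 3, 7. Place at column 7.
Row 7: attacked by (1,9)→{3,9}; (2,2)→{2,7}; (3,5)→{1,5,9}; (4,8)→{5,8}; (5,1)→{1,3}; (6,7)→{6,7,8}. Safe: 4, 10. Place at column 10.
Row 8: attacked by (1,9)→{2,9}; (2,2)→{2,8}; (3,5)→{5,10}; (4,8)→{4,8}; (5,1)→{1,4}; (6,7)→{5,7,9}; (7,10)→{9,10}. Safe: 3, 6. Place at column 3.
Row 9: attacked by (1,9)→{1,9}; (2,2)→{2,9}; (3,5)→{5}; (4,8)→{3,8}; (5,1)→{1,5}; (6,7)→{4,7,10}; (7,10)→{8,10}; (8,3)→{2,3,4}. Safe: 6. Place at column 6.
Row 10: attacked by (1,9)→{9}; (2,2)→{2,10}; (3,5)→{5}; (4,8)→{2,8}; (5,1)→{1,6}; (6,7)→{3,7}; (7,10)→{7,10}; (8,3)→{1,3,5}; (9,6)→{5,6,7}. Safe: 4. Place at column 4.
Columns [9, 2, 5, 8, 1, 7, 10, 3, 6, 4], r−c [-8, 0, -2, -4, 4, -1, -3, 5, 3, 6], r+c [10, 4, 8, 12, 6, 13, 17, 11, 15, 14] are all distinct, so no two queens attack.

(1,9) (2,2) (3,5) (4,8) (5,1) (6,7) (7,10) (8,3) (9,6) (10,4)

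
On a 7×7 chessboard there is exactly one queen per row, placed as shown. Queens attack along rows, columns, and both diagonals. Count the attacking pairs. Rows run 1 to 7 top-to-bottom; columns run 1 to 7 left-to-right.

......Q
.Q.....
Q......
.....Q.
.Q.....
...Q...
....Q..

6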